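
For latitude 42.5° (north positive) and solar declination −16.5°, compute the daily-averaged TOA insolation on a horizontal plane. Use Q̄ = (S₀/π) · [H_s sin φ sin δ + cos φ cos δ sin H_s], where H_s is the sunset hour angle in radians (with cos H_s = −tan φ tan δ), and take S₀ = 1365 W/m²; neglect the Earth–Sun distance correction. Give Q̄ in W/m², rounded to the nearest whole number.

The sunset hour angle satisfies cos H_s = −tan φ tan δ = 0.2714, giving H_s = 74.25°. In radians, H_s = 1.2959.
H_s sin φ sin δ = 1.2959 × 0.6756 × -0.2840 = -0.2486.
cos φ cos δ sin H_s = 0.7373 × 0.9588 × 0.9625 = 0.6804.
Q̄ = (1365/π) × (-0.2486 + 0.6804) = 434.49 × 0.4318 = 187.61 W/m².

188 W/m²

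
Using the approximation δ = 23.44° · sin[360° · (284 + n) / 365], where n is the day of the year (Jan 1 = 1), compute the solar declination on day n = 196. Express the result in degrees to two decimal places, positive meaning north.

360 × (284 + 196) / 365 = 473.425°; sin(473.425°) = 0.9176.
δ = 23.44 × 0.9176 = 21.509° ≈ +21.51°.

+21.51°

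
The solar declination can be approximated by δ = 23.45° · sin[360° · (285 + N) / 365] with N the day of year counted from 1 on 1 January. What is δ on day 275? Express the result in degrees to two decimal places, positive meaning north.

360 × (285 + 275) / 365 = 552.329°; sin(552.329°) = -0.2135.
δ = 23.45 × -0.2135 = -5.007° ≈ -5.01°.

-5.01°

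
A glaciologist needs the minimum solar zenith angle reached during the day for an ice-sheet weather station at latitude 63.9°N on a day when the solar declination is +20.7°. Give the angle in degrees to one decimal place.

43.2°

At local solar noon the hour angle is zero, so the zenith angle is |φ − δ| = |63.9° − (20.7°)| = 43.2°.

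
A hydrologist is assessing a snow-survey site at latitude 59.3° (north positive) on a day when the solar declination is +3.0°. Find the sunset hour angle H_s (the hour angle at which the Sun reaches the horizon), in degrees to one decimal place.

The sunset hour angle satisfies cos H_s = −tan φ tan δ = -0.0883, giving H_s = 95.07°.

95.1°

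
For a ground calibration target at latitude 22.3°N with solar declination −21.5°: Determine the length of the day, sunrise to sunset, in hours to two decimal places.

10.76 hours

The sunset hour angle satisfies cos H_s = −tan φ tan δ = 0.1616, giving H_s = 80.70°.
Day length = 2 H_s / 15° h⁻¹ = 161.40° / 15 = 10.760 h.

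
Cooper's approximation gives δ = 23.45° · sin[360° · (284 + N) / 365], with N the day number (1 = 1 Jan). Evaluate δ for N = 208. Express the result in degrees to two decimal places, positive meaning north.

+19.15°

360 × (284 + 208) / 365 = 485.260°; sin(485.260°) = 0.8165.
δ = 23.45 × 0.8165 = 19.147° ≈ +19.15°.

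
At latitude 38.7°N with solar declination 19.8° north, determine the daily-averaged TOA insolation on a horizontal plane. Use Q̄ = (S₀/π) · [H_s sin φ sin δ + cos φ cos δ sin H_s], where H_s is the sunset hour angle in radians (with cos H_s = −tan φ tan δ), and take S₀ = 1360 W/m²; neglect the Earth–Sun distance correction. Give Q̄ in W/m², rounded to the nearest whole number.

−tan φ tan δ = −(0.8012)(0.3600) = -0.2884; H_s = arccos(-0.2884) = 106.76°. In radians, H_s = 1.8633.
H_s sin φ sin δ = 1.8633 × 0.6252 × 0.3387 = 0.3946.
cos φ cos δ sin H_s = 0.7804 × 0.9409 × 0.9575 = 0.7031.
Q̄ = (1360/π) × (0.3946 + 0.7031) = 432.90 × 1.0977 = 475.19 W/m².

475 W/m²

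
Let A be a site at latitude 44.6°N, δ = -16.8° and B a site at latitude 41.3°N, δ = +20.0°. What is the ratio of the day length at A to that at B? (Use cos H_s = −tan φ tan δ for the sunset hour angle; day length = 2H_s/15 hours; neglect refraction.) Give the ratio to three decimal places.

0.669

A: H_s = arccos(−tan 44.6° · tan -16.8°) = 72.68°, so 2H_s/15 = 9.6907 h.
B: H_s = arccos(−tan 41.3° · tan 20.0°) = 108.65°, so 2H_s/15 = 14.4867 h.
Ratio A/B = 9.6907 / 14.4867 = 0.6689.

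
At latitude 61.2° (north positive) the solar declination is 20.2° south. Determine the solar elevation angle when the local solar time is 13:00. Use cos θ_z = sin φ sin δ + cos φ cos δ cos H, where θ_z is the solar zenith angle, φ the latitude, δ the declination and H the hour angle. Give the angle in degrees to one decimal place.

7.7°

Hour angle H = 15° × (13 − 12) = 15.00°.
cos θ_z = sin(61.2°) sin(-20.2°) + cos(61.2°) cos(-20.2°) cos(15.00°) = -0.3026 + 0.4367 = 0.1341.
θ_z = arccos(0.1341) = 82.29°, so the elevation is 90° − 82.29° = 7.71°.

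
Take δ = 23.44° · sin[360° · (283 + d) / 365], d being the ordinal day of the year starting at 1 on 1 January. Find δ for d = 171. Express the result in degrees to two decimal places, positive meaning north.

+23.42°

360 × (283 + 171) / 365 = 447.781°; sin(447.781°) = 0.9993.
δ = 23.44 × 0.9993 = 23.424° ≈ +23.42°.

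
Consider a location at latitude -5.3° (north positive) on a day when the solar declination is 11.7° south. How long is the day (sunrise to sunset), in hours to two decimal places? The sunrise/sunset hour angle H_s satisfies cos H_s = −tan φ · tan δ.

12.15 hours

cos H_s = −tan(-5.3°) · tan(-11.7°) = -0.0192, so H_s = arccos(-0.0192) = 91.10°.
Day length = 2 H_s / 15° h⁻¹ = 182.20° / 15 = 12.147 h.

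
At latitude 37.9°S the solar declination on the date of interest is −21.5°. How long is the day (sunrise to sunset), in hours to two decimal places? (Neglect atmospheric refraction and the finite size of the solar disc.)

14.38 hours

The sunset hour angle satisfies cos H_s = −tan φ tan δ = -0.3067, giving H_s = 107.86°.
Day length = 2 H_s / 15° h⁻¹ = 215.72° / 15 = 14.381 h.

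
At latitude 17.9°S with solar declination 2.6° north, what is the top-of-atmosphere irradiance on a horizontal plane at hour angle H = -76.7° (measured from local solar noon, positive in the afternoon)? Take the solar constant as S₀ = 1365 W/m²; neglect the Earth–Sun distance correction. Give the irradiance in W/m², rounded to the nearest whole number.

279 W/m²

cos θ_z = sin φ sin δ + cos φ cos δ cos H = (-0.3074)(0.0454) + (0.9516)(0.9990)(0.2300) = 0.2047.
Top-of-atmosphere irradiance = S₀ cos θ_z = 1365 × 0.2047 = 279.42 W/m².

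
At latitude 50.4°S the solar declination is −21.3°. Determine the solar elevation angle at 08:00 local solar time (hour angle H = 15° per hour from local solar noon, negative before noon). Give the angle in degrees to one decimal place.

35.2°

Hour angle H = 15° × (8 − 12) = -60.00°.
With φ = -50.4°, δ = -21.3°, H = -60.00°: sin φ sin δ = 0.2799, cos φ cos δ cos H = 0.2969, so cos θ_z = 0.5768.
θ_z = arccos(0.5768) = 54.77°, so the elevation is 90° − 54.77° = 35.23°.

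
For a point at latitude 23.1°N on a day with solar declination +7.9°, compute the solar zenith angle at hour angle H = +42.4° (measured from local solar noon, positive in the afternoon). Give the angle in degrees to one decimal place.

cos θ_z = sin φ sin δ + cos φ cos δ cos H = (0.3923)(0.1374) + (0.9198)(0.9905)(0.7385) = 0.7267.
θ_z = arccos(0.7267) = 43.39°.

43.4°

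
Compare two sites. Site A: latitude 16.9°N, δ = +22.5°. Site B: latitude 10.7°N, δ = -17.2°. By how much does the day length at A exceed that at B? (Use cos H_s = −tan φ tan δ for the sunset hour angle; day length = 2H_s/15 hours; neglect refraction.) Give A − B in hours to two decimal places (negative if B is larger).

+1.41 h

A: H_s = arccos(−tan 16.9° · tan 22.5°) = 97.23°, so 2H_s/15 = 12.9640 h.
B: H_s = arccos(−tan 10.7° · tan -17.2°) = 86.65°, so 2H_s/15 = 11.5533 h.
A − B = 12.9640 − 11.5533 = 1.4107 h.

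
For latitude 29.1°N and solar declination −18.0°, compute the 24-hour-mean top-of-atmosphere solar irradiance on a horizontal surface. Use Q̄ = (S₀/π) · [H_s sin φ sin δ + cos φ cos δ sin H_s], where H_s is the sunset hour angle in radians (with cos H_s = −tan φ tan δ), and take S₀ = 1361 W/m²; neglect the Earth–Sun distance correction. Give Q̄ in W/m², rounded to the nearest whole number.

264 W/m²

−tan φ tan δ = −(0.5566)(-0.3249) = 0.1808; H_s = arccos(0.1808) = 79.58°. In radians, H_s = 1.3889.
H_s sin φ sin δ = 1.3889 × 0.4863 × -0.3090 = -0.2087.
cos φ cos δ sin H_s = 0.8738 × 0.9511 × 0.9835 = 0.8174.
Q̄ = (1361/π) × (-0.2087 + 0.8174) = 433.22 × 0.6087 = 263.70 W/m².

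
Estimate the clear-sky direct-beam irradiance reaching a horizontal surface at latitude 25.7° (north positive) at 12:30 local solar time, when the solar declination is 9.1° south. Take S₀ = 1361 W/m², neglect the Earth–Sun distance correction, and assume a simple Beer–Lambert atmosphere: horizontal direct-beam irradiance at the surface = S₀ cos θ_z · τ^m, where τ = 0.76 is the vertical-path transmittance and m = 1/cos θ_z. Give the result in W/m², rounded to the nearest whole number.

790 W/m²

Hour angle H = 15° × (12.5 − 12) = 7.50°.
cos θ_z = sin φ sin δ + cos φ cos δ cos H = (0.4337)(-0.1582) + (0.9011)(0.9874)(0.9914) = 0.8135.
Air mass m = 1/cos θ_z = 1/0.8135 = 1.229; τ^m = 0.76^1.229 = 0.7137.
Surface direct beam = 1361 × 0.8135 × 0.7137 = 790.19 W/m².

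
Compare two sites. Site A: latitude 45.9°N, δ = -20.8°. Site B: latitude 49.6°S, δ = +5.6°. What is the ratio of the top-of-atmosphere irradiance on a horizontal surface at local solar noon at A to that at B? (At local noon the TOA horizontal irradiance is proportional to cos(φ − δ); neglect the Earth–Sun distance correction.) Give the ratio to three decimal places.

0.693

A: cos θ_z = cos(45.9° − (-20.8°)) = 0.3955.
B: cos θ_z = cos(-49.6° − (5.6°)) = 0.5707.
Ratio A/B = 0.3955 / 0.5707 = 0.6930.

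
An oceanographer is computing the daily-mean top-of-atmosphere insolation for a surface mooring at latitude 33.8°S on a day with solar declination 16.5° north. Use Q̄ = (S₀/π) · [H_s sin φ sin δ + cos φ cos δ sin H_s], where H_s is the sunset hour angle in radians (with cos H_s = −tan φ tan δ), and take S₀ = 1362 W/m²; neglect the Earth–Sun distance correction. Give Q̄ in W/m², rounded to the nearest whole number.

245 W/m²

The sunset hour angle satisfies cos H_s = −tan φ tan δ = 0.1983, giving H_s = 78.56°. In radians, H_s = 1.3711.
H_s sin φ sin δ = 1.3711 × -0.5563 × 0.2840 = -0.2166.
cos φ cos δ sin H_s = 0.8310 × 0.9588 × 0.9801 = 0.7809.
Q̄ = (1362/π) × (-0.2166 + 0.7809) = 433.54 × 0.5643 = 244.65 W/m².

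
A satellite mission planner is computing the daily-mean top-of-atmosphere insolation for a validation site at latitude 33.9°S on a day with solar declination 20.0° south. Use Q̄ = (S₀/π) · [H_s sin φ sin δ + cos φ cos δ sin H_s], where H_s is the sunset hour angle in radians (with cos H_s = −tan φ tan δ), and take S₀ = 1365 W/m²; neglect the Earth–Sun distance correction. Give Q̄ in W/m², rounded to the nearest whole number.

479 W/m²

cos H_s = −tan(-33.9°) · tan(-20.0°) = -0.2446, so H_s = arccos(-0.2446) = 104.16°. In radians, H_s = 1.8179.
H_s sin φ sin δ = 1.8179 × -0.5577 × -0.3420 = 0.3467.
cos φ cos δ sin H_s = 0.8300 × 0.9397 × 0.9696 = 0.7562.
Q̄ = (1365/π) × (0.3467 + 0.7562) = 434.49 × 1.1029 = 479.20 W/m².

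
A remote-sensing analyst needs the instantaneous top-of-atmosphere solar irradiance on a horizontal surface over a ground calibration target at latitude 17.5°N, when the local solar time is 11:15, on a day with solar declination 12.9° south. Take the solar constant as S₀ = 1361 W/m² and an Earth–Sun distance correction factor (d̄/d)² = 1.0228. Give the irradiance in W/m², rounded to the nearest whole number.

1176 W/m²

Hour angle H = 15° × (11.25 − 12) = -11.25°.
cos θ_z = sin φ sin δ + cos φ cos δ cos H = (0.3007)(-0.2233) + (0.9537)(0.9748)(0.9808) = 0.8447.
Top-of-atmosphere irradiance = S₀ (d̄/d)² cos θ_z = 1361 × 1.0228 × 0.8447 = 1175.85 W/m².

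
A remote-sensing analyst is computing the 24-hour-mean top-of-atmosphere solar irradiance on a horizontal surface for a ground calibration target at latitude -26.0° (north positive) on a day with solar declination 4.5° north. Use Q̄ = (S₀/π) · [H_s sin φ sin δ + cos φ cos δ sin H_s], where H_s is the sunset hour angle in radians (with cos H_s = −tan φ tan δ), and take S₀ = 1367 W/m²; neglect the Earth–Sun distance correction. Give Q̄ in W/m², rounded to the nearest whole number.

367 W/m²

−tan φ tan δ = −(-0.4877)(0.0787) = 0.0384; H_s = arccos(0.0384) = 87.80°. In radians, H_s = 1.5324.
H_s sin φ sin δ = 1.5324 × -0.4384 × 0.0785 = -0.0527.
cos φ cos δ sin H_s = 0.8988 × 0.9969 × 0.9993 = 0.8954.
Q̄ = (1367/π) × (-0.0527 + 0.8954) = 435.13 × 0.8427 = 366.68 W/m².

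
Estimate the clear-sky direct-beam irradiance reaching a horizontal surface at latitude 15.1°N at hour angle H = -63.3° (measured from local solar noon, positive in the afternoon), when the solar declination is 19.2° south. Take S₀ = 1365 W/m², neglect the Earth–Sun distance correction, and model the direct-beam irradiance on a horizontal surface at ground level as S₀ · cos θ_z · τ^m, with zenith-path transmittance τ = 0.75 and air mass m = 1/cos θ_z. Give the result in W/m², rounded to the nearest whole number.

182 W/m²

cos θ_z = sin(15.1°) sin(-19.2°) + cos(15.1°) cos(-19.2°) cos(-63.30°) = -0.0857 + 0.4097 = 0.3240.
Air mass m = 1/cos θ_z = 1/0.3240 = 3.086; τ^m = 0.75^3.086 = 0.4116.
Surface direct beam = 1365 × 0.3240 × 0.4116 = 182.03 W/m².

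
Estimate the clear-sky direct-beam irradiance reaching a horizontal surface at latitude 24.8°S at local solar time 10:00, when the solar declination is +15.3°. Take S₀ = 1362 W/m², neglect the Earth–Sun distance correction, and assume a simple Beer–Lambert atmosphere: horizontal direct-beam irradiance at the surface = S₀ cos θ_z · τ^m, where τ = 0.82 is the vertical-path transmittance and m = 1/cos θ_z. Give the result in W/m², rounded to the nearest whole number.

649 W/m²

Hour angle H = 15° × (10 − 12) = -30.00°.
With φ = -24.8°, δ = 15.3°, H = -30.00°: sin φ sin δ = -0.1107, cos φ cos δ cos H = 0.7583, so cos θ_z = 0.6476.
Air mass m = 1/cos θ_z = 1/0.6476 = 1.544; τ^m = 0.82^1.544 = 0.7361.
Surface direct beam = 1362 × 0.6476 × 0.7361 = 649.26 W/m².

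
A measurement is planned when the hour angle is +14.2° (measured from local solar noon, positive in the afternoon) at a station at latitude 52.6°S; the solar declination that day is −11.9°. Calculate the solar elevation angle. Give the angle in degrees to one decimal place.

With φ = -52.6°, δ = -11.9°, H = 14.20°: sin φ sin δ = 0.1638, cos φ cos δ cos H = 0.5762, so cos θ_z = 0.7400.
θ_z = arccos(0.7400) = 42.27°, so the elevation is 90° − 42.27° = 47.73°.

47.7°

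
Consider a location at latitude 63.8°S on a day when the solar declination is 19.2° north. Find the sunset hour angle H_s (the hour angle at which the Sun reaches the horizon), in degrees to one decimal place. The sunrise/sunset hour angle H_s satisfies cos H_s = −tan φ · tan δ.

−tan φ tan δ = −(-2.0323)(0.3482) = 0.7076; H_s = arccos(0.7076) = 44.96°.

45.0°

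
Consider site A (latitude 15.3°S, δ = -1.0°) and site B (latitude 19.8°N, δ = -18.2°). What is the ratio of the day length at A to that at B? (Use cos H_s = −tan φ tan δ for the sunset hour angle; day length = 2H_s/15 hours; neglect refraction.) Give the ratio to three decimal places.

1.085

A: H_s = arccos(−tan -15.3° · tan -1.0°) = 90.27°, so 2H_s/15 = 12.0360 h.
B: H_s = arccos(−tan 19.8° · tan -18.2°) = 83.20°, so 2H_s/15 = 11.0933 h.
Ratio A/B = 12.0360 / 11.0933 = 1.0850.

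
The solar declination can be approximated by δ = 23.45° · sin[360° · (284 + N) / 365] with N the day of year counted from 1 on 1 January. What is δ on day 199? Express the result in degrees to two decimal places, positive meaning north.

+21.01°

360 × (284 + 199) / 365 = 476.384°; sin(476.384°) = 0.8958.
δ = 23.45 × 0.8958 = 21.007° ≈ +21.01°.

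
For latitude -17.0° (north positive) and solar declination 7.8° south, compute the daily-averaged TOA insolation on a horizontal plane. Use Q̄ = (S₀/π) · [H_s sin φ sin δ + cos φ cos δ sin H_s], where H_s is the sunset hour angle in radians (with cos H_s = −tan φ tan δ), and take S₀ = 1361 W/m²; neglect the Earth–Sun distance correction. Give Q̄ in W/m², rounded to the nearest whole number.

438 W/m²

−tan φ tan δ = −(-0.3057)(-0.1370) = -0.0419; H_s = arccos(-0.0419) = 92.40°. In radians, H_s = 1.6127.
H_s sin φ sin δ = 1.6127 × -0.2924 × -0.1357 = 0.0640.
cos φ cos δ sin H_s = 0.9563 × 0.9907 × 0.9991 = 0.9466.
Q̄ = (1361/π) × (0.0640 + 0.9466) = 433.22 × 1.0106 = 437.81 W/m².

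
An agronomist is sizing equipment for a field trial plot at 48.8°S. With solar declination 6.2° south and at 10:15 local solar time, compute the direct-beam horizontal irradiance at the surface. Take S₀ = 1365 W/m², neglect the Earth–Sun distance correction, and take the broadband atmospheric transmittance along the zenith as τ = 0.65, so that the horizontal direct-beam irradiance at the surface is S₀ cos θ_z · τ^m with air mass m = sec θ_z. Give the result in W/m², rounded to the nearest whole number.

Hour angle H = 15° × (10.25 − 12) = -26.25°.
cos θ_z = sin φ sin δ + cos φ cos δ cos H = (-0.7524)(-0.1080) + (0.6587)(0.9942)(0.8969) = 0.6686.
Air mass m = 1/cos θ_z = 1/0.6686 = 1.496; τ^m = 0.65^1.496 = 0.5250.
Surface direct beam = 1365 × 0.6686 × 0.5250 = 479.14 W/m².

479 W/m²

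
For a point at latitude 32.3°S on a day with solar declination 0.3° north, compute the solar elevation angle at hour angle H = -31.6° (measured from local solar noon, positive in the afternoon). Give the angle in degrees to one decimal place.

cos θ_z = sin φ sin δ + cos φ cos δ cos H = (-0.5344)(0.0052) + (0.8453)(1.0000)(0.8517) = 0.7172.
θ_z = arccos(0.7172) = 44.18°, so the elevation is 90° − 44.18° = 45.82°.

45.8°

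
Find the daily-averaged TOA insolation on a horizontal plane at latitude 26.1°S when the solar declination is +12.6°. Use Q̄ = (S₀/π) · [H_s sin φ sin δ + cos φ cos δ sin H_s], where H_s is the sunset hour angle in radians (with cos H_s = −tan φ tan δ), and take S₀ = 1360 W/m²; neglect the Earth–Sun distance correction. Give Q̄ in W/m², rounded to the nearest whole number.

316 W/m²

−tan φ tan δ = −(-0.4899)(0.2235) = 0.1095; H_s = arccos(0.1095) = 83.71°. In radians, H_s = 1.4610.
H_s sin φ sin δ = 1.4610 × -0.4399 × 0.2181 = -0.1402.
cos φ cos δ sin H_s = 0.8980 × 0.9759 × 0.9940 = 0.8711.
Q̄ = (1360/π) × (-0.1402 + 0.8711) = 432.90 × 0.7309 = 316.41 W/m².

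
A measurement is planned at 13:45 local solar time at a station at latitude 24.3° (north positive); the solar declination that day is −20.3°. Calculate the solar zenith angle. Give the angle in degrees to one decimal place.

51.4°

Hour angle H = 15° × (13.75 − 12) = 26.25°.
cos θ_z = sin(24.3°) sin(-20.3°) + cos(24.3°) cos(-20.3°) cos(26.25°) = -0.1428 + 0.7666 = 0.6238.
θ_z = arccos(0.6238) = 51.41°.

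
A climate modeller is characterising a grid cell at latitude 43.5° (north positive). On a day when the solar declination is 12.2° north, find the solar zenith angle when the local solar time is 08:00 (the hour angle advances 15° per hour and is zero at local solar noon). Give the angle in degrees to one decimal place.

60.0°

Hour angle H = 15° × (8 − 12) = -60.00°.
cos θ_z = sin(43.5°) sin(12.2°) + cos(43.5°) cos(12.2°) cos(-60.00°) = 0.1455 + 0.3545 = 0.5000.
θ_z = arccos(0.5000) = 60.00°.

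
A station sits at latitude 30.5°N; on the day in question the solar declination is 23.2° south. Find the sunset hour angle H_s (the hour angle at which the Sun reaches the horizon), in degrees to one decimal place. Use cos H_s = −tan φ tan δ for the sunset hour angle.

cos H_s = −tan(30.5°) · tan(-23.2°) = 0.2525, so H_s = arccos(0.2525) = 75.37°.

75.4°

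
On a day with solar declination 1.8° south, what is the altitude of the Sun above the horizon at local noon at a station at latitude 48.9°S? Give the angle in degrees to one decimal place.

42.9°

At local solar noon the hour angle is zero, so the elevation is 90° − |φ − δ| = 90° − |-48.9° − (-1.8°)| = 90° − 47.1° = 42.9°.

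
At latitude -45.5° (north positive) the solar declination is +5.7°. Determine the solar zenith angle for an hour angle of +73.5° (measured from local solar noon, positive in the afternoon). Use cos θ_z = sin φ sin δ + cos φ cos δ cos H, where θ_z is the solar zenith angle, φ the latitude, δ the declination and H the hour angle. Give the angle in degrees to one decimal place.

cos θ_z = sin φ sin δ + cos φ cos δ cos H = (-0.7133)(0.0993) + (0.7009)(0.9951)(0.2840) = 0.1272.
θ_z = arccos(0.1272) = 82.69°.

82.7°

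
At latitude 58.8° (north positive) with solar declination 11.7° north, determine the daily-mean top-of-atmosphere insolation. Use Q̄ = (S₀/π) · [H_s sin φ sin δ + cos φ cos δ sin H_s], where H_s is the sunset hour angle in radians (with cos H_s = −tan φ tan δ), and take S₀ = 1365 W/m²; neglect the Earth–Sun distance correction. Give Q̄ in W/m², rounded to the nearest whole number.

352 W/m²

cos H_s = −tan(58.8°) · tan(11.7°) = -0.3419, so H_s = arccos(-0.3419) = 109.99°. In radians, H_s = 1.9197.
H_s sin φ sin δ = 1.9197 × 0.8554 × 0.2028 = 0.3330.
cos φ cos δ sin H_s = 0.5180 × 0.9792 × 0.9397 = 0.4766.
Q̄ = (1365/π) × (0.3330 + 0.4766) = 434.49 × 0.8096 = 351.76 W/m².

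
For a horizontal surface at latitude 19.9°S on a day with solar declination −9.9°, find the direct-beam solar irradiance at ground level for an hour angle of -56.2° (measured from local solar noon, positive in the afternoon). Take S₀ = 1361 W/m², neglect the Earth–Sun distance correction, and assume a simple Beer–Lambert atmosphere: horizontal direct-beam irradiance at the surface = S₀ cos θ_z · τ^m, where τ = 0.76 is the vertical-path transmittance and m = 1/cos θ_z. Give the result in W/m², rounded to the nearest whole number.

With φ = -19.9°, δ = -9.9°, H = -56.20°: sin φ sin δ = 0.0585, cos φ cos δ cos H = 0.5153, so cos θ_z = 0.5738.
Air mass m = 1/cos θ_z = 1/0.5738 = 1.743; τ^m = 0.76^1.743 = 0.6198.
Surface direct beam = 1361 × 0.5738 × 0.6198 = 484.03 W/m².

484 W/m²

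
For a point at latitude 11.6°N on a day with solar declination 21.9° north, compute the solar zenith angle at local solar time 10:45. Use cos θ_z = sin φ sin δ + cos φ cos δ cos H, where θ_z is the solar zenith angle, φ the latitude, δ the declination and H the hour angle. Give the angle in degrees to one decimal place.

20.7°

Hour angle H = 15° × (10.75 − 12) = -18.75°.
cos θ_z = sin φ sin δ + cos φ cos δ cos H = (0.2011)(0.3730) + (0.9796)(0.9278)(0.9469) = 0.9356.
θ_z = arccos(0.9356) = 20.67°.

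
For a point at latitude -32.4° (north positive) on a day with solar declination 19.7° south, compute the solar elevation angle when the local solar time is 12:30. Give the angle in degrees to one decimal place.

Hour angle H = 15° × (12.5 − 12) = 7.50°.
cos θ_z = sin(-32.4°) sin(-19.7°) + cos(-32.4°) cos(-19.7°) cos(7.50°) = 0.1806 + 0.7881 = 0.9687.
θ_z = arccos(0.9687) = 14.37°, so the elevation is 90° − 14.37° = 75.63°.

75.6°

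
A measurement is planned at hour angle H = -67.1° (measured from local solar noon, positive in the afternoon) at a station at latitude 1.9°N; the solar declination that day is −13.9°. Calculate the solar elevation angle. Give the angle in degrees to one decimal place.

With φ = 1.9°, δ = -13.9°, H = -67.10°: sin φ sin δ = -0.0080, cos φ cos δ cos H = 0.3775, so cos θ_z = 0.3695.
θ_z = arccos(0.3695) = 68.32°, so the elevation is 90° − 68.32° = 21.68°.

21.7°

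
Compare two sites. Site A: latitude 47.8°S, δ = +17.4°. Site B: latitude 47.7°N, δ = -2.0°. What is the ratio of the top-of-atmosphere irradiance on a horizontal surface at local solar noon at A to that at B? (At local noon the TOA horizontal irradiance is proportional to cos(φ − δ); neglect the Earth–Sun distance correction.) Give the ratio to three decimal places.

0.649

A: cos θ_z = cos(-47.8° − (17.4°)) = 0.4195.
B: cos θ_z = cos(47.7° − (-2.0°)) = 0.6468.
Ratio A/B = 0.4195 / 0.6468 = 0.6486.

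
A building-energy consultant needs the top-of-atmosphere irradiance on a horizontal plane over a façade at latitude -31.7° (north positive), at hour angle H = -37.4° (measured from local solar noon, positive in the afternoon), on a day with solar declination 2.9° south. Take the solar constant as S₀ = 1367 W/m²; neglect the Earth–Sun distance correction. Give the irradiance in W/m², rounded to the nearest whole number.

With φ = -31.7°, δ = -2.9°, H = -37.40°: sin φ sin δ = 0.0266, cos φ cos δ cos H = 0.6750, so cos θ_z = 0.7016.
Top-of-atmosphere irradiance = S₀ cos θ_z = 1367 × 0.7016 = 959.09 W/m².

959 W/m²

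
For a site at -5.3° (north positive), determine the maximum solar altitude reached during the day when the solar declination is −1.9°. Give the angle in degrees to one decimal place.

86.6°

At local solar noon the hour angle is zero, so the elevation is 90° − |φ − δ| = 90° − |-5.3° − (-1.9°)| = 90° − 3.4° = 86.6°.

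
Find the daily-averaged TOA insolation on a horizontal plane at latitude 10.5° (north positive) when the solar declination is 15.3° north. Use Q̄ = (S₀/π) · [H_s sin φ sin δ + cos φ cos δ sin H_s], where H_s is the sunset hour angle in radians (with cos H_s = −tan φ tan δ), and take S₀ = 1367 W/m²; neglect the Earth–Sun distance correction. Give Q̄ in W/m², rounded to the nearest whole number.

446 W/m²

−tan φ tan δ = −(0.1853)(0.2736) = -0.0507; H_s = arccos(-0.0507) = 92.91°. In radians, H_s = 1.6216.
H_s sin φ sin δ = 1.6216 × 0.1822 × 0.2639 = 0.0780.
cos φ cos δ sin H_s = 0.9833 × 0.9646 × 0.9987 = 0.9473.
Q̄ = (1367/π) × (0.0780 + 0.9473) = 435.13 × 1.0253 = 446.14 W/m².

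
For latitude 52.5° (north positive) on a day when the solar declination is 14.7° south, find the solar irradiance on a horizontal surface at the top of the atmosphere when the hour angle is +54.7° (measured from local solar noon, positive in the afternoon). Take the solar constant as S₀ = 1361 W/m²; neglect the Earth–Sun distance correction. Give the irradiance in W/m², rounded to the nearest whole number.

With φ = 52.5°, δ = -14.7°, H = 54.70°: sin φ sin δ = -0.2013, cos φ cos δ cos H = 0.3403, so cos θ_z = 0.1390.
Top-of-atmosphere irradiance = S₀ cos θ_z = 1361 × 0.1390 = 189.18 W/m².

189 W/m²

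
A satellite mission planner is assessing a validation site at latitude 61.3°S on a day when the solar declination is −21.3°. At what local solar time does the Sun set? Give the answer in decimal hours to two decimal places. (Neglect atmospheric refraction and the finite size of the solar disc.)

cos H_s = −tan(-61.3°) · tan(-21.3°) = -0.7121, so H_s = arccos(-0.7121) = 135.41°.
Sunset is at 12 + H_s/15 = 12 + 9.027 = 21.027 h local solar time.

21.03 h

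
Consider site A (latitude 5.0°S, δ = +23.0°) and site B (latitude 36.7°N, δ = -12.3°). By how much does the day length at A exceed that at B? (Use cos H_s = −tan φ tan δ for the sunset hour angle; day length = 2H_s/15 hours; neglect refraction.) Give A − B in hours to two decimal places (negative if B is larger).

A: H_s = arccos(−tan -5.0° · tan 23.0°) = 87.87°, so 2H_s/15 = 11.7160 h.
B: H_s = arccos(−tan 36.7° · tan -12.3°) = 80.65°, so 2H_s/15 = 10.7533 h.
A − B = 11.7160 − 10.7533 = 0.9627 h.

+0.96 h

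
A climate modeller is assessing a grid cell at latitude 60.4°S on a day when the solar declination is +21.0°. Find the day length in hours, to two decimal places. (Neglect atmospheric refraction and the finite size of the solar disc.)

6.33 hours

The sunset hour angle satisfies cos H_s = −tan φ tan δ = 0.6757, giving H_s = 47.49°.
Day length = 2 H_s / 15° h⁻¹ = 94.98° / 15 = 6.332 h.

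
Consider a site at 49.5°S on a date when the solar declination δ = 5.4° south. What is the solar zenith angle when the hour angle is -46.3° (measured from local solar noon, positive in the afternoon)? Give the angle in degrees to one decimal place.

58.8°

cos θ_z = sin φ sin δ + cos φ cos δ cos H = (-0.7604)(-0.0941) + (0.6494)(0.9956)(0.6909) = 0.5182.
θ_z = arccos(0.5182) = 58.79°.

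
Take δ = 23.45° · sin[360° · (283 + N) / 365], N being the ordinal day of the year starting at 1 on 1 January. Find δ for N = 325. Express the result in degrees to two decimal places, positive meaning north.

360 × (283 + 325) / 365 = 599.671°; sin(599.671°) = -0.8631.
δ = 23.45 × -0.8631 = -20.240° ≈ -20.24°.

-20.24°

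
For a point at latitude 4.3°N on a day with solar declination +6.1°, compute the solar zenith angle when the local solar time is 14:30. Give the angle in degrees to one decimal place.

37.4°

Hour angle H = 15° × (14.5 − 12) = 37.50°.
cos θ_z = sin φ sin δ + cos φ cos δ cos H = (0.0750)(0.1063) + (0.9972)(0.9943)(0.7934) = 0.7946.
θ_z = arccos(0.7946) = 37.38°.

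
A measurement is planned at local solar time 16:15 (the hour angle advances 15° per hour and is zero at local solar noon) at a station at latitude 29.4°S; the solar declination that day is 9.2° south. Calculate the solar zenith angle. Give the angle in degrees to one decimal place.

Hour angle H = 15° × (16.25 − 12) = 63.75°.
With φ = -29.4°, δ = -9.2°, H = 63.75°: sin φ sin δ = 0.0785, cos φ cos δ cos H = 0.3804, so cos θ_z = 0.4589.
θ_z = arccos(0.4589) = 62.68°.

62.7°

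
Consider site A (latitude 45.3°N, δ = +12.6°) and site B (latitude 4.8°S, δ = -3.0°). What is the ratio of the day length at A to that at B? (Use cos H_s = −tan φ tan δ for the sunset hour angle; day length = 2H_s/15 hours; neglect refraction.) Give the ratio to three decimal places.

A: H_s = arccos(−tan 45.3° · tan 12.6°) = 103.05°, so 2H_s/15 = 13.7400 h.
B: H_s = arccos(−tan -4.8° · tan -3.0°) = 90.25°, so 2H_s/15 = 12.0333 h.
Ratio A/B = 13.7400 / 12.0333 = 1.1418.

1.142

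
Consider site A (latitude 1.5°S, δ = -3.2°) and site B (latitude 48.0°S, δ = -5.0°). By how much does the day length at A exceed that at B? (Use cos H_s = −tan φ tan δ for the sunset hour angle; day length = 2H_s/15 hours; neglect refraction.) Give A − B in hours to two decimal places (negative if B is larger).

-0.73 h

A: H_s = arccos(−tan -1.5° · tan -3.2°) = 90.08°, so 2H_s/15 = 12.0107 h.
B: H_s = arccos(−tan -48.0° · tan -5.0°) = 95.58°, so 2H_s/15 = 12.7440 h.
A − B = 12.0107 − 12.7440 = -0.7333 h.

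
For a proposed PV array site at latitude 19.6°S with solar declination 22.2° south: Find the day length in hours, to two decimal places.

cos H_s = −tan(-19.6°) · tan(-22.2°) = -0.1453, so H_s = arccos(-0.1453) = 98.35°.
Day length = 2 H_s / 15° h⁻¹ = 196.70° / 15 = 13.113 h.

13.11 hours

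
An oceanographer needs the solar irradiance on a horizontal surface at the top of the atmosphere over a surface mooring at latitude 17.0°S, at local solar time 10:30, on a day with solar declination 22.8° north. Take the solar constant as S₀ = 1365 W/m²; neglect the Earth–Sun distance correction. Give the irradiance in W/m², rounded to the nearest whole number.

Hour angle H = 15° × (10.5 − 12) = -22.50°.
cos θ_z = sin(-17.0°) sin(22.8°) + cos(-17.0°) cos(22.8°) cos(-22.50°) = -0.1133 + 0.8145 = 0.7012.
Top-of-atmosphere irradiance = S₀ cos θ_z = 1365 × 0.7012 = 957.14 W/m².

957 W/m²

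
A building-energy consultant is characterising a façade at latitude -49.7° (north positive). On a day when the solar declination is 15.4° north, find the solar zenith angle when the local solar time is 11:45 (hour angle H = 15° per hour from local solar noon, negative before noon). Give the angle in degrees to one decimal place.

Hour angle H = 15° × (11.75 − 12) = -3.75°.
With φ = -49.7°, δ = 15.4°, H = -3.75°: sin φ sin δ = -0.2025, cos φ cos δ cos H = 0.6222, so cos θ_z = 0.4197.
θ_z = arccos(0.4197) = 65.18°.

65.2°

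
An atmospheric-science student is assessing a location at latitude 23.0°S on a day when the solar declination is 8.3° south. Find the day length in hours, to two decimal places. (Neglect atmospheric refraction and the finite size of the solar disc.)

cos H_s = −tan(-23.0°) · tan(-8.3°) = -0.0619, so H_s = arccos(-0.0619) = 93.55°.
Day length = 2 H_s / 15° h⁻¹ = 187.10° / 15 = 12.473 h.

12.47 hours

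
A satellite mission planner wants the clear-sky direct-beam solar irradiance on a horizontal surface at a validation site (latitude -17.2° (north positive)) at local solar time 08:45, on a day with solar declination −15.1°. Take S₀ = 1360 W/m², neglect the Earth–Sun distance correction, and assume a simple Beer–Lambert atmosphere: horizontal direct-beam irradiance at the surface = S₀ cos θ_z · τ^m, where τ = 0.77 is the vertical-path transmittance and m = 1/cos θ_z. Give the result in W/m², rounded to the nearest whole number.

636 W/m²

Hour angle H = 15° × (8.75 − 12) = -48.75°.
cos θ_z = sin φ sin δ + cos φ cos δ cos H = (-0.2957)(-0.2605) + (0.9553)(0.9655)(0.6593) = 0.6851.
Air mass m = 1/cos θ_z = 1/0.6851 = 1.460; τ^m = 0.77^1.460 = 0.6828.
Surface direct beam = 1360 × 0.6851 × 0.6828 = 636.19 W/m².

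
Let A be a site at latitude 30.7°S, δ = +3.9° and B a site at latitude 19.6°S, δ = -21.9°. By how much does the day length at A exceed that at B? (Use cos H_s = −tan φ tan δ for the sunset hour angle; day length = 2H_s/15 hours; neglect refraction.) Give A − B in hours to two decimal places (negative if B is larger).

A: H_s = arccos(−tan -30.7° · tan 3.9°) = 87.68°, so 2H_s/15 = 11.6907 h.
B: H_s = arccos(−tan -19.6° · tan -21.9°) = 98.23°, so 2H_s/15 = 13.0973 h.
A − B = 11.6907 − 13.0973 = -1.4066 h.

-1.41 h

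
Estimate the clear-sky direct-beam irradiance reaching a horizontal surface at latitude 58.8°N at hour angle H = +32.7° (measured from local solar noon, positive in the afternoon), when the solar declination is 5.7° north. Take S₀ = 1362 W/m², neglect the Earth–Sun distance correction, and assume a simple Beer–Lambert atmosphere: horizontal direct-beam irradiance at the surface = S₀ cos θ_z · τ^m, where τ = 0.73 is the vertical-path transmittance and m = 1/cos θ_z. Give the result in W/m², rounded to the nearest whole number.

385 W/m²

With φ = 58.8°, δ = 5.7°, H = 32.70°: sin φ sin δ = 0.0850, cos φ cos δ cos H = 0.4338, so cos θ_z = 0.5188.
Air mass m = 1/cos θ_z = 1/0.5188 = 1.928; τ^m = 0.73^1.928 = 0.5451.
Surface direct beam = 1362 × 0.5188 × 0.5451 = 385.17 W/m².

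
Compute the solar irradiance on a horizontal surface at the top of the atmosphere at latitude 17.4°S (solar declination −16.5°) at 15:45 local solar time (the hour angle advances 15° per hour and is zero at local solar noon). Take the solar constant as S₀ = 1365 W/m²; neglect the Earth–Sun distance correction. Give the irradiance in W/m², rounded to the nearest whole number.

Hour angle H = 15° × (15.75 − 12) = 56.25°.
cos θ_z = sin(-17.4°) sin(-16.5°) + cos(-17.4°) cos(-16.5°) cos(56.25°) = 0.0849 + 0.5083 = 0.5932.
Top-of-atmosphere irradiance = S₀ cos θ_z = 1365 × 0.5932 = 809.72 W/m².

810 W/m²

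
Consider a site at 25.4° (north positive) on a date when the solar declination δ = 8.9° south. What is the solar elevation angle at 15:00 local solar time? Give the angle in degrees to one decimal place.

Hour angle H = 15° × (15 − 12) = 45.00°.
cos θ_z = sin(25.4°) sin(-8.9°) + cos(25.4°) cos(-8.9°) cos(45.00°) = -0.0664 + 0.6311 = 0.5647.
θ_z = arccos(0.5647) = 55.62°, so the elevation is 90° − 55.62° = 34.38°.

34.4°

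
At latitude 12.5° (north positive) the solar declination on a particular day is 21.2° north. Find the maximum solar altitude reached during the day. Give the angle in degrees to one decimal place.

At local solar noon the hour angle is zero, so the elevation is 90° − |φ − δ| = 90° − |12.5° − (21.2°)| = 90° − 8.7° = 81.3°.

81.3°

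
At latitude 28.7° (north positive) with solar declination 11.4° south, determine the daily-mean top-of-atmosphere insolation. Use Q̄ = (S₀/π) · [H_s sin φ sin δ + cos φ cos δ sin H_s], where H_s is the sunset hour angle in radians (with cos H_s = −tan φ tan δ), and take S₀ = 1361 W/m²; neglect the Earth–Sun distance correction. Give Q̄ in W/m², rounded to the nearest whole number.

310 W/m²

cos H_s = −tan(28.7°) · tan(-11.4°) = 0.1104, so H_s = arccos(0.1104) = 83.66°. In radians, H_s = 1.4601.
H_s sin φ sin δ = 1.4601 × 0.4802 × -0.1977 = -0.1386.
cos φ cos δ sin H_s = 0.8771 × 0.9803 × 0.9939 = 0.8546.
Q̄ = (1361/π) × (-0.1386 + 0.8546) = 433.22 × 0.7160 = 310.19 W/m².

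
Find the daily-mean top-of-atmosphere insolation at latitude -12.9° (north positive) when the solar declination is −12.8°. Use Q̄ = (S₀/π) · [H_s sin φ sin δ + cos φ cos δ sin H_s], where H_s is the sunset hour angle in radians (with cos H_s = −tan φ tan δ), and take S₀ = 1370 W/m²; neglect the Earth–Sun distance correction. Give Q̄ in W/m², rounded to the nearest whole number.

−tan φ tan δ = −(-0.2290)(-0.2272) = -0.0520; H_s = arccos(-0.0520) = 92.98°. In radians, H_s = 1.6228.
H_s sin φ sin δ = 1.6228 × -0.2233 × -0.2215 = 0.0803.
cos φ cos δ sin H_s = 0.9748 × 0.9751 × 0.9986 = 0.9492.
Q̄ = (1370/π) × (0.0803 + 0.9492) = 436.08 × 1.0295 = 448.94 W/m².

449 W/m²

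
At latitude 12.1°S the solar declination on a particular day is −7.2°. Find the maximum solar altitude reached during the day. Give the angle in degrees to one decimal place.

85.1°

At local solar noon the hour angle is zero, so the elevation is 90° − |φ − δ| = 90° − |-12.1° − (-7.2°)| = 90° − 4.9° = 85.1°.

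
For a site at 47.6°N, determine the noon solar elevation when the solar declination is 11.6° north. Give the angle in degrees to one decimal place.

At local solar noon the hour angle is zero, so the elevation is 90° − |φ − δ| = 90° − |47.6° − (11.6°)| = 90° − 36.0° = 54.0°.

54.0°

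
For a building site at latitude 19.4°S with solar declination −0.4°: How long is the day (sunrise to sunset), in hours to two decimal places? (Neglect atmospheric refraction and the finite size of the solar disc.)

12.02 hours

The sunset hour angle satisfies cos H_s = −tan φ tan δ = -0.0025, giving H_s = 90.14°.
Day length = 2 H_s / 15° h⁻¹ = 180.28° / 15 = 12.019 h.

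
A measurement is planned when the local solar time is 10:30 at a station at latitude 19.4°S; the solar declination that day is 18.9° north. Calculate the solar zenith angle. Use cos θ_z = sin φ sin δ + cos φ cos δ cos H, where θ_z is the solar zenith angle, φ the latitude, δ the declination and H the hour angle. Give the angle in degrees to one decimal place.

44.2°

Hour angle H = 15° × (10.5 − 12) = -22.50°.
With φ = -19.4°, δ = 18.9°, H = -22.50°: sin φ sin δ = -0.1076, cos φ cos δ cos H = 0.8244, so cos θ_z = 0.7168.
θ_z = arccos(0.7168) = 44.21°.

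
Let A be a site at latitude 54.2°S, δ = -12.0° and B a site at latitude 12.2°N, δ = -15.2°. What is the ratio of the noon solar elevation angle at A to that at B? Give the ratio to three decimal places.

0.764

A: 90° − |-54.2 − (-12.0)| = 47.80°.
B: 90° − |12.2 − (-15.2)| = 62.60°.
Ratio A/B = 47.8000 / 62.6000 = 0.7636.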